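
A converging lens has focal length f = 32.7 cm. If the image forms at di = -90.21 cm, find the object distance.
1/do = 1/f − 1/di → do = 24 cm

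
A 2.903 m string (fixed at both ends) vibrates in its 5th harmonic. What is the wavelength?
λₙ = 2L/n = 1.161 m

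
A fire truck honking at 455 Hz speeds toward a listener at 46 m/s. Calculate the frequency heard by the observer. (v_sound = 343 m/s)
f_obs = f·v/(v − v_s) = 525.5 Hz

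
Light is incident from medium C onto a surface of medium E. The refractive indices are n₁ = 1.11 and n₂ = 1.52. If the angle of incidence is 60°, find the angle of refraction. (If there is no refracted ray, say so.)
sin θ₂ = (n₁/n₂)·sin θ₁ = 0.6324 → θ₂ = 39.23°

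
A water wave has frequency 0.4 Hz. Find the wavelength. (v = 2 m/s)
λ = v/f = 5 m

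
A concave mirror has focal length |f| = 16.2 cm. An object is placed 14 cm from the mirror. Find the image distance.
f = +16.2 cm (concave); 1/di = 1/f − 1/do → di = -103.1 cm (virtual image, behind mirror)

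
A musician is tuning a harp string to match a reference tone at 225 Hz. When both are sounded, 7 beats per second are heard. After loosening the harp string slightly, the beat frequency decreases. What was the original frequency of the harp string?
232 Hz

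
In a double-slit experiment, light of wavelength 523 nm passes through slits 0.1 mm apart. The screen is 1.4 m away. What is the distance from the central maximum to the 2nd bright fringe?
y = mλL/d = 14.64 mm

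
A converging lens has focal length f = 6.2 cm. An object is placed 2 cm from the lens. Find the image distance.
1/di = 1/f − 1/do → di = -2.952 cm (virtual image)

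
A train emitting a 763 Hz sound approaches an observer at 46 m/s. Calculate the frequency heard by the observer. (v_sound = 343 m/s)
f_obs = f·v/(v − v_s) = 881.2 Hz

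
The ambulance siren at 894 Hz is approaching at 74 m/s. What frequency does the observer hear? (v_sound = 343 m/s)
f_obs = f·v/(v − v_s) = 1140 Hz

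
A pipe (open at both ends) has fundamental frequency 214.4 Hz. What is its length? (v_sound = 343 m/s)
L = v/(2f₁) = 0.7999 m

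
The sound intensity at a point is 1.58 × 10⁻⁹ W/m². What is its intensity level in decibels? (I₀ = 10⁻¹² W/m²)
β = 10·log₁₀(I/I₀) = 31.99 dB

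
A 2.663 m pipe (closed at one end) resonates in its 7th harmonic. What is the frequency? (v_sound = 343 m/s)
fₙ = nv/(4L) = 225.4 Hz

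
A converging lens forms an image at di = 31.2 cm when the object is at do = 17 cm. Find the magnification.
M = −di/do = -1.835 (inverted image)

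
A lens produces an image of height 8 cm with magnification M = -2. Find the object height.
ho = |hi|/|M| = 4 cm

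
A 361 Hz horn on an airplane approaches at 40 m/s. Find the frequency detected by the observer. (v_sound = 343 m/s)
f_obs = f·v/(v − v_s) = 408.7 Hz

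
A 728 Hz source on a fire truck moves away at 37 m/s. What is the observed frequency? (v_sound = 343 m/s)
f_obs = f·v/(v + v_s) = 657.1 Hz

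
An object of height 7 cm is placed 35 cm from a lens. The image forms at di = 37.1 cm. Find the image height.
hi = (-di/do) × ho = -7.42 cm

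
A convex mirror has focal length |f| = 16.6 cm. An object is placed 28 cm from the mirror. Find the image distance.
f = −16.6 cm (convex); 1/di = 1/f − 1/do → di = -10.42 cm (virtual image, behind mirror)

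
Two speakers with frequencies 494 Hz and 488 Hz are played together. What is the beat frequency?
6 Hz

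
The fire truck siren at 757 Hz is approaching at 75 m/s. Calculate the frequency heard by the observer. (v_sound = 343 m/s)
f_obs = f·v/(v − v_s) = 968.8 Hz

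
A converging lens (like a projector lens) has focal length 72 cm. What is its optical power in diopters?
P = 1/f = 1.389 D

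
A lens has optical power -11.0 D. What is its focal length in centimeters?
f = 1/P = -9.091 cm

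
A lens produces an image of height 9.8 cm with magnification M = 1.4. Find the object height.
ho = |hi|/|M| = 7 cm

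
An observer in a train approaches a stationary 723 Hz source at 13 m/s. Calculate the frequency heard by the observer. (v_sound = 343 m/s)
f_obs = f·(v + v_o)/v = 750.4 Hz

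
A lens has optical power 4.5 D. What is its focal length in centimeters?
f = 1/P = 22.22 cm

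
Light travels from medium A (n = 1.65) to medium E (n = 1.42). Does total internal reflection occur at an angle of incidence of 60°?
θc = arcsin(n₂/n₁) = 59.38°; 60° > θc, so yes — total internal reflection.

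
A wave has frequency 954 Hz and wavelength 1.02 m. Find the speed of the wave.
v = fλ = 973.1 m/s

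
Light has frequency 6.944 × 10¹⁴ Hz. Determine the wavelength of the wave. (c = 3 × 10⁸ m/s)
λ = c/f = 432 nm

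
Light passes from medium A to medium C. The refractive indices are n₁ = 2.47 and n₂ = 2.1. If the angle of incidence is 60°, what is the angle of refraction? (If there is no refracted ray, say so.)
sin θ₂ = (n₁/n₂)·sin θ₁ = 1.019 > 1, so there is no refracted ray — the light undergoes total internal reflection.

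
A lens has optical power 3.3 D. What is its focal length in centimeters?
f = 1/P = 30.3 cm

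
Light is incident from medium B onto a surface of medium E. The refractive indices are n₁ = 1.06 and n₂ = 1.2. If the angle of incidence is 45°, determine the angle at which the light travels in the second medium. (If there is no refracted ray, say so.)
sin θ₂ = (n₁/n₂)·sin θ₁ = 0.6246 → θ₂ = 38.65°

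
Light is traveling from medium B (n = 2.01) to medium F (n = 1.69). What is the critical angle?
θc = arcsin(n₂/n₁) = 57.22°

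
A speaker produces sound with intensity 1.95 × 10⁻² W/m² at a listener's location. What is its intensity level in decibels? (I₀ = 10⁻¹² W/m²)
β = 10·log₁₀(I/I₀) = 102.9 dB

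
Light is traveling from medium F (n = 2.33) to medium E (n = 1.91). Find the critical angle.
θc = arcsin(n₂/n₁) = 55.06°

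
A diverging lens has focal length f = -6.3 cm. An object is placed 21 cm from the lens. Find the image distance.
1/di = 1/f − 1/do → di = -4.846 cm (virtual image)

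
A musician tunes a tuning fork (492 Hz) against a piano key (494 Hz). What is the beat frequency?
2 Hz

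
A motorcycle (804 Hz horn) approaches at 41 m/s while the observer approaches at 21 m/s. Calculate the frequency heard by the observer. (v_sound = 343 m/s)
f_obs = f·(v + v_o)/(v − v_s) = 969.1 Hz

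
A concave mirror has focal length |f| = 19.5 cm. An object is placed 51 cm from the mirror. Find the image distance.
f = +19.5 cm (concave); 1/di = 1/f − 1/do → di = 31.57 cm (real image, in front of mirror)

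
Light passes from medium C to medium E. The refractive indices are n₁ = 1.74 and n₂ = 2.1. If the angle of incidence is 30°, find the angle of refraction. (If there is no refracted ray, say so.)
sin θ₂ = (n₁/n₂)·sin θ₁ = 0.4143 → θ₂ = 24.47°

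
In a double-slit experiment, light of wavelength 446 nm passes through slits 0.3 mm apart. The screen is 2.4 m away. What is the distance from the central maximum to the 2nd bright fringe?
y = mλL/d = 7.136 mm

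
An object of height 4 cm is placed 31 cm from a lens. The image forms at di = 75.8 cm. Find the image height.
hi = (-di/do) × ho = -9.781 cm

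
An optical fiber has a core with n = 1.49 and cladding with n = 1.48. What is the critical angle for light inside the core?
θc = arcsin(n_cladding/n_core) = 83.36°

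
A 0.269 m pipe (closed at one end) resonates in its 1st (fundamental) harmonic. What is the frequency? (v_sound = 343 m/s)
fₙ = nv/(4L) = 318.8 Hz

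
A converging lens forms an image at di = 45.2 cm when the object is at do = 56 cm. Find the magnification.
M = −di/do = -0.8071 (inverted image)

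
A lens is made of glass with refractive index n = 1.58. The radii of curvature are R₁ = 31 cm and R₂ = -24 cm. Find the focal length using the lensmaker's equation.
1/f = (n − 1)(1/R₁ − 1/R₂) → f = 23.32 cm (converging lens)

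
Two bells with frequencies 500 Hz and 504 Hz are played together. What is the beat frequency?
4 Hz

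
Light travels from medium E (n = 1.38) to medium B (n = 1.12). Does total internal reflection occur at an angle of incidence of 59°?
θc = arcsin(n₂/n₁) = 54.25°; 59° > θc, so yes — total internal reflection.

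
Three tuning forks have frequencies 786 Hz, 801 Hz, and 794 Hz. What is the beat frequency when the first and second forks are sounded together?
15 Hz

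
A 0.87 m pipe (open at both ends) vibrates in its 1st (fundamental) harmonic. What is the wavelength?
λₙ = 2L/n = 1.74 m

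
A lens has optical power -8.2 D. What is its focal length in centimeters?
f = 1/P = -12.2 cm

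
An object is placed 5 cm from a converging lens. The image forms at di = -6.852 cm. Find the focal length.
1/f = 1/do + 1/di → f = 18.5 cm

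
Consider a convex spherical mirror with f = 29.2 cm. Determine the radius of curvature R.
R = 2|f| = 58.4 cm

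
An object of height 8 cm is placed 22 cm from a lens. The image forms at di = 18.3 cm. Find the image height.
hi = (-di/do) × ho = -6.655 cm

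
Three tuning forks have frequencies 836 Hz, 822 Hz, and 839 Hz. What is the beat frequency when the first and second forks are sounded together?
14 Hz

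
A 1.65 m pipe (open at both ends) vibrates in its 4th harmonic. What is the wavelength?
λₙ = 2L/n = 0.825 m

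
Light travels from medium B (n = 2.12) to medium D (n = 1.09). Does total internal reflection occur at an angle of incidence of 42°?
θc = arcsin(n₂/n₁) = 30.94°; 42° > θc, so yes — total internal reflection.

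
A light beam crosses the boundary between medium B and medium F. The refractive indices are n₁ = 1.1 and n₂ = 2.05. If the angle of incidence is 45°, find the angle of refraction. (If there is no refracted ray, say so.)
sin θ₂ = (n₁/n₂)·sin θ₁ = 0.3794 → θ₂ = 22.3°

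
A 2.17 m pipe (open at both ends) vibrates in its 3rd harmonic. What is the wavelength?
λₙ = 2L/n = 1.447 m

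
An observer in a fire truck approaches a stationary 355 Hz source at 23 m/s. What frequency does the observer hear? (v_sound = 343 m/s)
f_obs = f·(v + v_o)/v = 378.8 Hz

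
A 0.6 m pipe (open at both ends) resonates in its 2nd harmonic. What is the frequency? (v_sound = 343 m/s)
fₙ = nv/(2L) = 571.7 Hz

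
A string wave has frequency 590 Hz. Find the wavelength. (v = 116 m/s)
λ = v/f = 0.1966 m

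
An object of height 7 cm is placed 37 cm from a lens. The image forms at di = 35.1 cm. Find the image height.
hi = (-di/do) × ho = -6.641 cm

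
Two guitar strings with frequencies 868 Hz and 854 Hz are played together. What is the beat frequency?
14 Hz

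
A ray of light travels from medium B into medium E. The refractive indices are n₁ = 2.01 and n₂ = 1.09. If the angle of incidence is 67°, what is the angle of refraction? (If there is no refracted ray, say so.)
sin θ₂ = (n₁/n₂)·sin θ₁ = 1.697 > 1, so there is no refracted ray — the light undergoes total internal reflection.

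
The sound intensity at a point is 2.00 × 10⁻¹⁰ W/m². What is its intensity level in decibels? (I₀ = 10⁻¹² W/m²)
β = 10·log₁₀(I/I₀) = 23.01 dB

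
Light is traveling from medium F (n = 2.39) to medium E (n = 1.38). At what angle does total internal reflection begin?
θc = arcsin(n₂/n₁) = 35.27°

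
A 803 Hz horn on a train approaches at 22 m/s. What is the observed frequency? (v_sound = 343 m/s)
f_obs = f·v/(v − v_s) = 858 Hz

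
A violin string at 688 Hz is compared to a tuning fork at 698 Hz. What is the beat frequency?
10 Hz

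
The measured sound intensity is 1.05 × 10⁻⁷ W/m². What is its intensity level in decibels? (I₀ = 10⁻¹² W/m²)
β = 10·log₁₀(I/I₀) = 50.21 dB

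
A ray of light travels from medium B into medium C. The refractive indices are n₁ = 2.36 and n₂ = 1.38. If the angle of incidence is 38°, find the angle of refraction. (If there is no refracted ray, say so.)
sin θ₂ = (n₁/n₂)·sin θ₁ = 1.053 > 1, so there is no refracted ray — the light undergoes total internal reflection.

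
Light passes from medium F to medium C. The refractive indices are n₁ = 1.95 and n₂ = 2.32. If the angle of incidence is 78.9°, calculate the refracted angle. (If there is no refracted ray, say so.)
sin θ₂ = (n₁/n₂)·sin θ₁ = 0.8248 → θ₂ = 55.57°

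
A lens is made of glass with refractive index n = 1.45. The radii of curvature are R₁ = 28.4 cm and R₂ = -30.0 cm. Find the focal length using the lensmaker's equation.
1/f = (n − 1)(1/R₁ − 1/R₂) → f = 32.42 cm (converging lens)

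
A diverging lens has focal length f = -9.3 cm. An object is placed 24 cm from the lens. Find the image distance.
1/di = 1/f − 1/do → di = -6.703 cm (virtual image)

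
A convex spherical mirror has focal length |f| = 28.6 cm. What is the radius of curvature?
R = 2|f| = 57.2 cm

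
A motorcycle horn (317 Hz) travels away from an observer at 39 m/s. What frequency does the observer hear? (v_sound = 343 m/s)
f_obs = f·v/(v + v_s) = 284.6 Hz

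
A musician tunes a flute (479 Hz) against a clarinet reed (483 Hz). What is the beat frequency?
4 Hz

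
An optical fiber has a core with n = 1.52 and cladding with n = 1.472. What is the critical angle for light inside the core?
θc = arcsin(n_cladding/n_core) = 75.56°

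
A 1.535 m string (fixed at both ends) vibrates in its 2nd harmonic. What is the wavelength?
λₙ = 2L/n = 1.535 m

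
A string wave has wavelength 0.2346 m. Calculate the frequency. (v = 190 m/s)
f = v/λ = 809.9 Hz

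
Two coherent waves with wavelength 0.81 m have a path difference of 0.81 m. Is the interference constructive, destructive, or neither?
constructive — path difference = 1λ, a whole number of wavelengths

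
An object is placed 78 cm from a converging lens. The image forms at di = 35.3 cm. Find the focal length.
1/f = 1/do + 1/di → f = 24.3 cm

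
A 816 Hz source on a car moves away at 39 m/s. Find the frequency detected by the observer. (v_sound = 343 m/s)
f_obs = f·v/(v + v_s) = 732.7 Hz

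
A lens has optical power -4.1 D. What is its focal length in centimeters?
f = 1/P = -24.39 cm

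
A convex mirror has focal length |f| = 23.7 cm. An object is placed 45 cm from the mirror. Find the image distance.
f = −23.7 cm (convex); 1/di = 1/f − 1/do → di = -15.52 cm (virtual image, behind mirror)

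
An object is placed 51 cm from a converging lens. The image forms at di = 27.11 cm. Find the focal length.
1/f = 1/do + 1/di → f = 17.7 cm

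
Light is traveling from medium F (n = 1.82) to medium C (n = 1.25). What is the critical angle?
θc = arcsin(n₂/n₁) = 43.38°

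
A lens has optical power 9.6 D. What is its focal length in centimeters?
f = 1/P = 10.42 cm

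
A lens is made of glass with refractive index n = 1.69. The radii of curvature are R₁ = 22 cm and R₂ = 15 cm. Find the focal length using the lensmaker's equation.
1/f = (n − 1)(1/R₁ − 1/R₂) → f = -68.32 cm (diverging lens)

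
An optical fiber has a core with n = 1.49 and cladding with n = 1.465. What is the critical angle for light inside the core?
θc = arcsin(n_cladding/n_core) = 79.49°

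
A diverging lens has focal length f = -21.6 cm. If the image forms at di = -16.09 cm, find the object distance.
1/do = 1/f − 1/di → do = 63.08 cm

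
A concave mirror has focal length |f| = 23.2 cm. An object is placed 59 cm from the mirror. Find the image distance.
f = +23.2 cm (concave); 1/di = 1/f − 1/do → di = 38.23 cm (real image, in front of mirror)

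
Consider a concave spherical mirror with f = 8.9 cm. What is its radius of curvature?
R = 2|f| = 17.8 cm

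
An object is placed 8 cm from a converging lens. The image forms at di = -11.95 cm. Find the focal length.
1/f = 1/do + 1/di → f = 24.2 cm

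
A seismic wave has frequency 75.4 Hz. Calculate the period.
T = 1/f = 0.01326 s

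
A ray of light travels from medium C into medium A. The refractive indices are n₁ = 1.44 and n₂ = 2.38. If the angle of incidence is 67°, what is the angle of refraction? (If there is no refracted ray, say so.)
sin θ₂ = (n₁/n₂)·sin θ₁ = 0.5569 → θ₂ = 33.84°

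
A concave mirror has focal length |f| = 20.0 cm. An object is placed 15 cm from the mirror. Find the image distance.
f = +20.0 cm (concave); 1/di = 1/f − 1/do → di = -60 cm (virtual image, behind mirror)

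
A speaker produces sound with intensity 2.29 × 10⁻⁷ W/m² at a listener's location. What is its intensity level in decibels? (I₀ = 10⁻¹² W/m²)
β = 10·log₁₀(I/I₀) = 53.6 dB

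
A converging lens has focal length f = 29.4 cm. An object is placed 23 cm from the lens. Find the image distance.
1/di = 1/f − 1/do → di = -105.7 cm (virtual image)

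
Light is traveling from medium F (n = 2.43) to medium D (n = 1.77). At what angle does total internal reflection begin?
θc = arcsin(n₂/n₁) = 46.75°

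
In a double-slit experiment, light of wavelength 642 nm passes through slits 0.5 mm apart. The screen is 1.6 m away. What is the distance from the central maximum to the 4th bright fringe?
y = mλL/d = 8.218 mm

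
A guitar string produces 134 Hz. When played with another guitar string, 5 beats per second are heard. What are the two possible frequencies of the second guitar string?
f₂ = 134 ± 5 Hz → 139 Hz or 129 Hz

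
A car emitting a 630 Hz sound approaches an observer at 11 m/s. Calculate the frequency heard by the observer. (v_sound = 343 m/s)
f_obs = f·v/(v − v_s) = 650.9 Hz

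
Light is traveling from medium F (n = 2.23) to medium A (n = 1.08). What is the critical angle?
θc = arcsin(n₂/n₁) = 28.97°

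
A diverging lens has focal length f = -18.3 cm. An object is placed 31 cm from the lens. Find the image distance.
1/di = 1/f − 1/do → di = -11.51 cm (virtual image)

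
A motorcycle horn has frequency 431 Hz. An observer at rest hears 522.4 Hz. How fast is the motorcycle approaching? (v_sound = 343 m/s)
v_s = v·(1 − f/f_obs) = 60.01 m/s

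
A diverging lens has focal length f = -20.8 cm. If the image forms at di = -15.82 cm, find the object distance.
1/do = 1/f − 1/di → do = 66.08 cm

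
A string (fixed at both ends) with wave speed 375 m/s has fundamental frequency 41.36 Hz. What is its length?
L = v/(2f₁) = 4.533 m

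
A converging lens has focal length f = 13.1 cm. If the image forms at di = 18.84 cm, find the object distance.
1/do = 1/f − 1/di → do = 43 cm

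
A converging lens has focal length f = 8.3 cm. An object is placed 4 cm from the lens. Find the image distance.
1/di = 1/f − 1/do → di = -7.721 cm (virtual image)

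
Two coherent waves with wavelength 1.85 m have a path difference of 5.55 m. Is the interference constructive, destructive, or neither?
constructive — path difference = 3λ, a whole number of wavelengths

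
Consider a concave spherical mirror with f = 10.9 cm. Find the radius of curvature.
R = 2|f| = 21.8 cm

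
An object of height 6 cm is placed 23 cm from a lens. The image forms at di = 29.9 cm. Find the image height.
hi = (-di/do) × ho = -7.8 cm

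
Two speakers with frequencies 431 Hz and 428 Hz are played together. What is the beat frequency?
3 Hz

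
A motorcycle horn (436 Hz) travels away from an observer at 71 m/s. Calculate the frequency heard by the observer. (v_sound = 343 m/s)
f_obs = f·v/(v + v_s) = 361.2 Hz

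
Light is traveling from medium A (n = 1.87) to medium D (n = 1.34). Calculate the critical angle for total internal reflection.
θc = arcsin(n₂/n₁) = 45.77°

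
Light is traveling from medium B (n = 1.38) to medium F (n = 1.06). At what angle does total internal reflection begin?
θc = arcsin(n₂/n₁) = 50.19°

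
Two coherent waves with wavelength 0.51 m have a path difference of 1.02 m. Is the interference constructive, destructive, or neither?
constructive — path difference = 2λ, a whole number of wavelengths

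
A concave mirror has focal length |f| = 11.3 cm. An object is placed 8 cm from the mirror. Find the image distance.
f = +11.3 cm (concave); 1/di = 1/f − 1/do → di = -27.39 cm (virtual image, behind mirror)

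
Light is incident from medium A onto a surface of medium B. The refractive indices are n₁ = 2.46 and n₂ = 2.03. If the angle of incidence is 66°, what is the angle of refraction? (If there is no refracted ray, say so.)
sin θ₂ = (n₁/n₂)·sin θ₁ = 1.107 > 1, so there is no refracted ray — the light undergoes total internal reflection.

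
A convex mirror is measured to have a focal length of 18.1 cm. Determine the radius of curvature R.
R = 2|f| = 36.2 cm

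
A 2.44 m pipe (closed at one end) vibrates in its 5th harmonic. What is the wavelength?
λₙ = 4L/n = 1.952 m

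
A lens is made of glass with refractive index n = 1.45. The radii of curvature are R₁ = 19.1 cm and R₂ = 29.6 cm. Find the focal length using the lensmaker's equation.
1/f = (n − 1)(1/R₁ − 1/R₂) → f = 119.7 cm (converging lens)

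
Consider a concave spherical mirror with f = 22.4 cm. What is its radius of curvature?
R = 2|f| = 44.8 cm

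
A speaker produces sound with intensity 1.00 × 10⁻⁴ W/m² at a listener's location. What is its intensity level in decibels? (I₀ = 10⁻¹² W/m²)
β = 10·log₁₀(I/I₀) = 80 dB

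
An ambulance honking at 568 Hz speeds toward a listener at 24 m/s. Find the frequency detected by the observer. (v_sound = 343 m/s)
f_obs = f·v/(v − v_s) = 610.7 Hz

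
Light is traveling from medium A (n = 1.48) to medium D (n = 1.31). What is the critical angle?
θc = arcsin(n₂/n₁) = 62.27°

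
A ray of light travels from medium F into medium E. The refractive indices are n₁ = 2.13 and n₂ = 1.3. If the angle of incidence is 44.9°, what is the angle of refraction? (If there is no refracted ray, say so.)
sin θ₂ = (n₁/n₂)·sin θ₁ = 1.157 > 1, so there is no refracted ray — the light undergoes total internal reflection.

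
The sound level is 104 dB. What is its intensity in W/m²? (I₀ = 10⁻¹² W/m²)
I = I₀·10^(β/10) = 2.51 × 10⁻² W/m²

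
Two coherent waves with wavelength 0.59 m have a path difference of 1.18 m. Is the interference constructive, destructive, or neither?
constructive — path difference = 2λ, a whole number of wavelengths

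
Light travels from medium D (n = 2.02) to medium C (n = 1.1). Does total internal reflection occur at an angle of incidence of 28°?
θc = arcsin(n₂/n₁) = 32.99°; 28° < θc, so no — the ray refracts.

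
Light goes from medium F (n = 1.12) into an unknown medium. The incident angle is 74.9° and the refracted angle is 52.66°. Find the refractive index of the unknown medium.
n₂ = n₁·sin θ₁ / sin θ₂ = 1.36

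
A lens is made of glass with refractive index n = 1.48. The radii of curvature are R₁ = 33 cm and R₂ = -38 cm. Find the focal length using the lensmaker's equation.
1/f = (n − 1)(1/R₁ − 1/R₂) → f = 36.8 cm (converging lens)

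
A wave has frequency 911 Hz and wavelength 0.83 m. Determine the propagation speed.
v = fλ = 756.1 m/s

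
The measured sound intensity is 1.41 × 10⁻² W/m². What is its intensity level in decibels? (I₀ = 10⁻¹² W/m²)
β = 10·log₁₀(I/I₀) = 101.5 dB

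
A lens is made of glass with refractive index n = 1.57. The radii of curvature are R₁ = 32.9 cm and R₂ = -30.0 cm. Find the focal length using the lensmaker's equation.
1/f = (n − 1)(1/R₁ − 1/R₂) → f = 27.53 cm (converging lens)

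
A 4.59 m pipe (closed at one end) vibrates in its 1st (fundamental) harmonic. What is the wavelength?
λₙ = 4L/n = 18.36 m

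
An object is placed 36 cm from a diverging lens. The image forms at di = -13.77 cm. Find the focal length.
1/f = 1/do + 1/di → f = -22.3 cm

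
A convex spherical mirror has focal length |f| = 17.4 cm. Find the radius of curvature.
R = 2|f| = 34.8 cm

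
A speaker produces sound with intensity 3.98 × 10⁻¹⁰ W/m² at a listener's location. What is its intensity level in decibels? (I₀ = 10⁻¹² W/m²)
β = 10·log₁₀(I/I₀) = 26 dB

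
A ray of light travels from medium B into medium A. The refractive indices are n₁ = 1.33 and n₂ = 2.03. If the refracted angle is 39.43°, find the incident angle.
sin θ₁ = (n₂/n₁)·sin θ₂ → θ₁ = 75.79°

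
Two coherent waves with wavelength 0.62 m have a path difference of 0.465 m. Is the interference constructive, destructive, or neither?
neither (partial) — path difference = 0.75λ, neither a whole number of wavelengths nor an odd multiple of λ/2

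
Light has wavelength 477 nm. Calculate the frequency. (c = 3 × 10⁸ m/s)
f = c/λ = 6.289 × 10¹⁴ Hz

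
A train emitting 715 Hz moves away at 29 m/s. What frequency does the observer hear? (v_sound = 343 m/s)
f_obs = f·v/(v + v_s) = 659.3 Hz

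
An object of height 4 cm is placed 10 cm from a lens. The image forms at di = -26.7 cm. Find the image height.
hi = (-di/do) × ho = 10.68 cm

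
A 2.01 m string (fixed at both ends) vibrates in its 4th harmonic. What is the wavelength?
λₙ = 2L/n = 1.005 m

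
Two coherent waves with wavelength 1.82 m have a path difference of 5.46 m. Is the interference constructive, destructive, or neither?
constructive — path difference = 3λ, a whole number of wavelengths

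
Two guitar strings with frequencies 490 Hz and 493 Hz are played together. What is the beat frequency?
3 Hz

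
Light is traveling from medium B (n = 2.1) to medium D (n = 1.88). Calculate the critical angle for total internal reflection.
θc = arcsin(n₂/n₁) = 63.54°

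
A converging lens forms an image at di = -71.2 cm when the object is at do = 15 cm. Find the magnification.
M = −di/do = 4.747 (upright image)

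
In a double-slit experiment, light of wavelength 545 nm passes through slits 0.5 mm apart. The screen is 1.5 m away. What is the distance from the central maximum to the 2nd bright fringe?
y = mλL/d = 3.27 mm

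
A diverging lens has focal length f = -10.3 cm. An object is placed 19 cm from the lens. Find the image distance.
1/di = 1/f − 1/do → di = -6.679 cm (virtual image)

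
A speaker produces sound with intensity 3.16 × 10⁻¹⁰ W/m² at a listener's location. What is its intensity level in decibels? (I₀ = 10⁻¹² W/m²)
β = 10·log₁₀(I/I₀) = 25 dB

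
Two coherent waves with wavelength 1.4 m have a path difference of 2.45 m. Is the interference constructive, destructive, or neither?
neither (partial) — path difference = 1.75λ, neither a whole number of wavelengths nor an odd multiple of λ/2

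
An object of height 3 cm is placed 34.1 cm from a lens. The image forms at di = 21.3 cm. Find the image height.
hi = (-di/do) × ho = -1.874 cm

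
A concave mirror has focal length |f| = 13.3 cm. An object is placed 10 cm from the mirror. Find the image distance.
f = +13.3 cm (concave); 1/di = 1/f − 1/do → di = -40.3 cm (virtual image, behind mirror)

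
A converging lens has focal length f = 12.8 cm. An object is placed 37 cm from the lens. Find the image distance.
1/di = 1/f − 1/do → di = 19.57 cm (real image)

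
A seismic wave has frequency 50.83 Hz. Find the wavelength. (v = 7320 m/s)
λ = v/f = 144 m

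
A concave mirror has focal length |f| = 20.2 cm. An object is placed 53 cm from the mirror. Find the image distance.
f = +20.2 cm (concave); 1/di = 1/f − 1/do → di = 32.64 cm (real image, in front of mirror)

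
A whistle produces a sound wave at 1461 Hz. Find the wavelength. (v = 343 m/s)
λ = v/f = 0.2348 m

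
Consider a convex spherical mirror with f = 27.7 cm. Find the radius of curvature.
R = 2|f| = 55.4 cm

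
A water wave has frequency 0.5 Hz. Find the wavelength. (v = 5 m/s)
λ = v/f = 10 m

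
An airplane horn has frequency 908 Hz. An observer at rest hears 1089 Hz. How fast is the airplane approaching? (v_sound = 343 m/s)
v_s = v·(1 − f/f_obs) = 57.01 m/s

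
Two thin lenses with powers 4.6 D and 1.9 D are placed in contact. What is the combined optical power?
P_total = P₁ + P₂ = 6.5 D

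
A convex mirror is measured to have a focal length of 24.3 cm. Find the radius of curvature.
R = 2|f| = 48.6 cm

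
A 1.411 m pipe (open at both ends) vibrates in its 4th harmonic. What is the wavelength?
λₙ = 2L/n = 0.7055 m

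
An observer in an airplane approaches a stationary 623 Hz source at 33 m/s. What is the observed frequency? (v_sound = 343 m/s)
f_obs = f·(v + v_o)/v = 682.9 Hz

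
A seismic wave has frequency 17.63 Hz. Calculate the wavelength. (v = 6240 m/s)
λ = v/f = 353.9 m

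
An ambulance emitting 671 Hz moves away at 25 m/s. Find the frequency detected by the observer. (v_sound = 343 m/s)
f_obs = f·v/(v + v_s) = 625.4 Hz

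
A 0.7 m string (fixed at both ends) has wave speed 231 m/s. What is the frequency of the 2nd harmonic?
fₙ = nv/(2L) = 330 Hz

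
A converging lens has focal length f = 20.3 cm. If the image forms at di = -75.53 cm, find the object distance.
1/do = 1/f − 1/di → do = 16 cm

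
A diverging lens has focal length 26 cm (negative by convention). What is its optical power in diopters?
P = 1/f = -3.846 D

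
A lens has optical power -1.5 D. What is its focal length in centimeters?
f = 1/P = -66.67 cm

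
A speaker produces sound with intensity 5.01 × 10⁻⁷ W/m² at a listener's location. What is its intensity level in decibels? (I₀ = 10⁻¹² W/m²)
β = 10·log₁₀(I/I₀) = 57 dB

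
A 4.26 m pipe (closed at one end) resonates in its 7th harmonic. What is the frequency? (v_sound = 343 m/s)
fₙ = nv/(4L) = 140.9 Hz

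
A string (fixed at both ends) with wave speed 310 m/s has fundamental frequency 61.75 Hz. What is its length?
L = v/(2f₁) = 2.51 m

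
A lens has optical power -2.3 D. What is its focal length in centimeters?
f = 1/P = -43.48 cm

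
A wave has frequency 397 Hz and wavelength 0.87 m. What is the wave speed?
v = fλ = 345.4 m/s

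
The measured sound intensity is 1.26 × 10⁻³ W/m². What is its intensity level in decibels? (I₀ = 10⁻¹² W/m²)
β = 10·log₁₀(I/I₀) = 91 dB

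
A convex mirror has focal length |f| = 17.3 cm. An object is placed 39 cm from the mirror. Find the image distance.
f = −17.3 cm (convex); 1/di = 1/f − 1/do → di = -11.98 cm (virtual image, behind mirror)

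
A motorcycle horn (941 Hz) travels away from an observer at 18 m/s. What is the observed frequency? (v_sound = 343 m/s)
f_obs = f·v/(v + v_s) = 894.1 Hz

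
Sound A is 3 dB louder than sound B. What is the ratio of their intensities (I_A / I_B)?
I_A/I_B = 10^(Δβ/10) = 1.995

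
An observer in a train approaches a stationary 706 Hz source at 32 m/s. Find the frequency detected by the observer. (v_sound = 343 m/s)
f_obs = f·(v + v_o)/v = 771.9 Hz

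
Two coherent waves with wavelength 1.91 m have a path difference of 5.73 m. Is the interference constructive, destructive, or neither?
constructive — path difference = 3λ, a whole number of wavelengths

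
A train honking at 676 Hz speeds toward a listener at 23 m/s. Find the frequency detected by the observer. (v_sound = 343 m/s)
f_obs = f·v/(v − v_s) = 724.6 Hz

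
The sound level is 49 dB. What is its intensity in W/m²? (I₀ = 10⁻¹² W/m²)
I = I₀·10^(β/10) = 7.94 × 10⁻⁸ W/m²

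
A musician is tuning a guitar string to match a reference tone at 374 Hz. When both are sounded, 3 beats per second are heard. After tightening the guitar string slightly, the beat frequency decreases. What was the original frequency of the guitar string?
371 Hz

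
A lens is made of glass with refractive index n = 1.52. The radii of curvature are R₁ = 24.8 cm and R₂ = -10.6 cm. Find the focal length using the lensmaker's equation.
1/f = (n − 1)(1/R₁ − 1/R₂) → f = 14.28 cm (converging lens)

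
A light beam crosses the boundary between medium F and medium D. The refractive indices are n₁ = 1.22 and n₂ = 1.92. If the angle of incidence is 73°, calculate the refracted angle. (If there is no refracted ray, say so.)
sin θ₂ = (n₁/n₂)·sin θ₁ = 0.6077 → θ₂ = 37.42°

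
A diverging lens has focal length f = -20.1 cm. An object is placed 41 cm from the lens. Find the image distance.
1/di = 1/f − 1/do → di = -13.49 cm (virtual image)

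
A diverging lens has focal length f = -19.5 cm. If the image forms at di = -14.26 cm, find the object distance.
1/do = 1/f − 1/di → do = 53.07 cm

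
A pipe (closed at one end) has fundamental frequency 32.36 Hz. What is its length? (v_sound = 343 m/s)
L = v/(4f₁) = 2.65 m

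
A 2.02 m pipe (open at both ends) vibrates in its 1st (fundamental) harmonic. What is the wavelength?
λₙ = 2L/n = 4.04 m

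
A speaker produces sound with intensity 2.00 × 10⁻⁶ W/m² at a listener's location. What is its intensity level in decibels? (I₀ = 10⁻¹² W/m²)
β = 10·log₁₀(I/I₀) = 63.01 dB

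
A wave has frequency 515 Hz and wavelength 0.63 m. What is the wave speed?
v = fλ = 324.4 m/s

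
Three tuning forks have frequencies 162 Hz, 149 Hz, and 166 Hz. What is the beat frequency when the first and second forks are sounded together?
13 Hz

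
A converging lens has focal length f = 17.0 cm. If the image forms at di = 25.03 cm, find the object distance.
1/do = 1/f − 1/di → do = 52.99 cm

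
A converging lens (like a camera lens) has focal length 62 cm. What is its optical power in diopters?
P = 1/f = 1.613 D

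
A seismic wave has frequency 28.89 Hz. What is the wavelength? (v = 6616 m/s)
λ = v/f = 229 m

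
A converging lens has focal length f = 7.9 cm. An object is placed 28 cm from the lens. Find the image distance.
1/di = 1/f − 1/do → di = 11 cm (real image)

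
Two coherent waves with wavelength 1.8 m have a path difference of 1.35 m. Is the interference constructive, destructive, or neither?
neither (partial) — path difference = 0.75λ, neither a whole number of wavelengths nor an odd multiple of λ/2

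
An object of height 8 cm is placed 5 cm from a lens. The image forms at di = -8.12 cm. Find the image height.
hi = (-di/do) × ho = 12.99 cm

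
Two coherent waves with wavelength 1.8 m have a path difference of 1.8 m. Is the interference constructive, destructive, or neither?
constructive — path difference = 1λ, a whole number of wavelengths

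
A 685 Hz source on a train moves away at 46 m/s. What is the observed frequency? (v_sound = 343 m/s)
f_obs = f·v/(v + v_s) = 604 Hz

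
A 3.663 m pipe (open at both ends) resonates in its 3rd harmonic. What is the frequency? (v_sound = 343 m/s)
fₙ = nv/(2L) = 140.5 Hz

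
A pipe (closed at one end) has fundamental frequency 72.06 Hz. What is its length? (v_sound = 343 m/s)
L = v/(4f₁) = 1.19 m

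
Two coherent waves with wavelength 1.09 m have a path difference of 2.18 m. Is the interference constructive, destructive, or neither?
constructive — path difference = 2λ, a whole number of wavelengths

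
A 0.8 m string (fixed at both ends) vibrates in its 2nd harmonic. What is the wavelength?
λₙ = 2L/n = 0.8 m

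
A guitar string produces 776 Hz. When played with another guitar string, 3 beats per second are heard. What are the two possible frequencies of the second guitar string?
f₂ = 776 ± 3 Hz → 779 Hz or 773 Hz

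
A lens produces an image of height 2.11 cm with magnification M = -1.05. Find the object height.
ho = |hi|/|M| = 2.01 cm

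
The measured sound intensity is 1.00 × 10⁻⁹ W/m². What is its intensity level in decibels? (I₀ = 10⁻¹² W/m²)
β = 10·log₁₀(I/I₀) = 30 dB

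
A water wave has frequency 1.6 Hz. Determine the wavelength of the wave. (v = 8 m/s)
λ = v/f = 5 m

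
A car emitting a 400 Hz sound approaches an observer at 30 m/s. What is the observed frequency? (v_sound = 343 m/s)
f_obs = f·v/(v − v_s) = 438.3 Hz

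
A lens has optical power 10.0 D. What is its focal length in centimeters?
f = 1/P = 10 cm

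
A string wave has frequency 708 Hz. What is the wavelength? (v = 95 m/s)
λ = v/f = 0.1342 m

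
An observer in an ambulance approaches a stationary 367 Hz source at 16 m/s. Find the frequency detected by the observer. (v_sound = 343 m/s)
f_obs = f·(v + v_o)/v = 384.1 Hz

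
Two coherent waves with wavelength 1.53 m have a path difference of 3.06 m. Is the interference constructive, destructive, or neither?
constructive — path difference = 2λ, a whole number of wavelengths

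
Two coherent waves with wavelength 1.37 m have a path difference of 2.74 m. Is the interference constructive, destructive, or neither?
constructive — path difference = 2λ, a whole number of wavelengths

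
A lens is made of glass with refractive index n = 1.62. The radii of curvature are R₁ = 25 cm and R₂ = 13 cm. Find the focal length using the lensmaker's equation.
1/f = (n − 1)(1/R₁ − 1/R₂) → f = -43.68 cm (diverging lens)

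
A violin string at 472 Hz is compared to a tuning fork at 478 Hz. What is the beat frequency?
6 Hz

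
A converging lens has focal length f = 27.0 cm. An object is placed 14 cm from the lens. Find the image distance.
1/di = 1/f − 1/do → di = -29.08 cm (virtual image)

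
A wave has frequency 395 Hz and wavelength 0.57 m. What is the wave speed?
v = fλ = 225.1 m/s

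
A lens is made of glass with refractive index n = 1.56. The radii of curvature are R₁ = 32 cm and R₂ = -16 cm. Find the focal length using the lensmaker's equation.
1/f = (n − 1)(1/R₁ − 1/R₂) → f = 19.05 cm (converging lens)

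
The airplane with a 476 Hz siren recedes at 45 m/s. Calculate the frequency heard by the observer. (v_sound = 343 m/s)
f_obs = f·v/(v + v_s) = 420.8 Hz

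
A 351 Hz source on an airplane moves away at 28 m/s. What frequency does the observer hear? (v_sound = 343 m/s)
f_obs = f·v/(v + v_s) = 324.5 Hz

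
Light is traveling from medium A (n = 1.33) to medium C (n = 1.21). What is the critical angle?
θc = arcsin(n₂/n₁) = 65.47°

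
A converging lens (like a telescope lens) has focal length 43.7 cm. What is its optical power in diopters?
P = 1/f = 2.288 D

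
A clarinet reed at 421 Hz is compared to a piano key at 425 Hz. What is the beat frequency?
4 Hz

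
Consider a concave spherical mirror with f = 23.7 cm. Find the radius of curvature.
R = 2|f| = 47.4 cm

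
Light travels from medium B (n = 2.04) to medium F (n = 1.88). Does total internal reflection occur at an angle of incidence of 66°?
θc = arcsin(n₂/n₁) = 67.16°; 66° < θc, so no — the ray refracts.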